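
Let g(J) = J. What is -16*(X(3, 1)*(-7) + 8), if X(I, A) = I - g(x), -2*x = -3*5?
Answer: -632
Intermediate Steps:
x = 15/2 (x = -(-3)*5/2 = -½*(-15) = 15/2 ≈ 7.5000)
X(I, A) = -15/2 + I (X(I, A) = I - 1*15/2 = I - 15/2 = -15/2 + I)
-16*(X(3, 1)*(-7) + 8) = -16*((-15/2 + 3)*(-7) + 8) = -16*(-9/2*(-7) + 8) = -16*(63/2 + 8) = -16*79/2 = -632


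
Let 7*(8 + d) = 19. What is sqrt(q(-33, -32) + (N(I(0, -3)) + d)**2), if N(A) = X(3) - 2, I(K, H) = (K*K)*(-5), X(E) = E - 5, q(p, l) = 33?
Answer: sqrt(5842)/7 ≈ 10.919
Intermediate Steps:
X(E) = -5 + E
I(K, H) = -5*K**2 (I(K, H) = K**2*(-5) = -5*K**2)
d = -37/7 (d = -8 + (1/7)*19 = -8 + 19/7 = -37/7 ≈ -5.2857)
N(A) = -4 (N(A) = (-5 + 3) - 2 = -2 - 2 = -4)
sqrt(q(-33, -32) + (N(I(0, -3)) + d)**2) = sqrt(33 + (-4 - 37/7)**2) = sqrt(33 + (-65/7)**2) = sqrt(33 + 4225/49) = sqrt(5842/49) = sqrt(5842)/7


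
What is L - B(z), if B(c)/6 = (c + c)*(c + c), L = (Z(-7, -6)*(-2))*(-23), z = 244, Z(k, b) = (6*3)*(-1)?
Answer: -1429692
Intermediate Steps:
Z(k, b) = -18 (Z(k, b) = 18*(-1) = -18)
L = -828 (L = -18*(-2)*(-23) = 36*(-23) = -828)
B(c) = 24*c**2 (B(c) = 6*((c + c)*(c + c)) = 6*((2*c)*(2*c)) = 6*(4*c**2) = 24*c**2)
L - B(z) = -828 - 24*244**2 = -828 - 24*59536 = -828 - 1*1428864 = -828 - 1428864 = -1429692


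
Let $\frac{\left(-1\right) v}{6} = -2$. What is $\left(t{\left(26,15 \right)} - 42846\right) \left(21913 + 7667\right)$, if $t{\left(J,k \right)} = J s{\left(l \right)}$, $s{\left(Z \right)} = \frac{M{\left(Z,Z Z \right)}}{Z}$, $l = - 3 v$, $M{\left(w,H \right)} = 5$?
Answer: $- \frac{3802474490}{3} \approx -1.2675 \cdot 10^{9}$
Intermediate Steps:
$v = 12$ ($v = \left(-6\right) \left(-2\right) = 12$)
$l = -36$ ($l = \left(-3\right) 12 = -36$)
$s{\left(Z \right)} = \frac{5}{Z}$
$t{\left(J,k \right)} = - \frac{5 J}{36}$ ($t{\left(J,k \right)} = J \frac{5}{-36} = J 5 \left(- \frac{1}{36}\right) = J \left(- \frac{5}{36}\right) = - \frac{5 J}{36}$)
$\left(t{\left(26,15 \right)} - 42846\right) \left(21913 + 7667\right) = \left(\left(- \frac{5}{36}\right) 26 - 42846\right) \left(21913 + 7667\right) = \left(- \frac{65}{18} - 42846\right) 29580 = \left(- \frac{771293}{18}\right) 29580 = - \frac{3802474490}{3}$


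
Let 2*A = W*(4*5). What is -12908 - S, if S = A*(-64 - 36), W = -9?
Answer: -21908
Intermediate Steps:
A = -90 (A = (-36*5)/2 = (-9*20)/2 = (½)*(-180) = -90)
S = 9000 (S = -90*(-64 - 36) = -90*(-100) = 9000)
-12908 - S = -12908 - 1*9000 = -12908 - 9000 = -21908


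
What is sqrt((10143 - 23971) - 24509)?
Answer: I*sqrt(38337) ≈ 195.8*I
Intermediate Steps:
sqrt((10143 - 23971) - 24509) = sqrt(-13828 - 24509) = sqrt(-38337) = I*sqrt(38337)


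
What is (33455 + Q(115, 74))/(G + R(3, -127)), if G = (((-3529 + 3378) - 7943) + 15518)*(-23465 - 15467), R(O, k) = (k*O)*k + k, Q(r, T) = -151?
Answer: -8326/72245727 ≈ -0.00011525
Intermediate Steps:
R(O, k) = k + O*k**2 (R(O, k) = (O*k)*k + k = O*k**2 + k = k + O*k**2)
G = -289031168 (G = ((-151 - 7943) + 15518)*(-38932) = (-8094 + 15518)*(-38932) = 7424*(-38932) = -289031168)
(33455 + Q(115, 74))/(G + R(3, -127)) = (33455 - 151)/(-289031168 - 127*(1 + 3*(-127))) = 33304/(-289031168 - 127*(1 - 381)) = 33304/(-289031168 - 127*(-380)) = 33304/(-289031168 + 48260) = 33304/(-288982908) = 33304*(-1/288982908) = -8326/72245727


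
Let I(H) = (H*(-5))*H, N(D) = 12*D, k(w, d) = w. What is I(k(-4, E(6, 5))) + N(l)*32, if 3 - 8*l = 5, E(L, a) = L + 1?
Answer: -176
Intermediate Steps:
E(L, a) = 1 + L
l = -¼ (l = 3/8 - ⅛*5 = 3/8 - 5/8 = -¼ ≈ -0.25000)
I(H) = -5*H² (I(H) = (-5*H)*H = -5*H²)
I(k(-4, E(6, 5))) + N(l)*32 = -5*(-4)² + (12*(-¼))*32 = -5*16 - 3*32 = -80 - 96 = -176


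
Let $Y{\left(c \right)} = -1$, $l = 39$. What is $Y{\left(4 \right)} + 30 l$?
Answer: $1169$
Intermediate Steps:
$Y{\left(4 \right)} + 30 l = -1 + 30 \cdot 39 = -1 + 1170 = 1169$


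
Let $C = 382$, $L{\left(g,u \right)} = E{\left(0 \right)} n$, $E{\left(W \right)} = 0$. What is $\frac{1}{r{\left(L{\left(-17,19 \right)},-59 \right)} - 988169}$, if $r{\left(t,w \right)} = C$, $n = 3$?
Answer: $- \frac{1}{987787} \approx -1.0124 \cdot 10^{-6}$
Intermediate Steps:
$L{\left(g,u \right)} = 0$ ($L{\left(g,u \right)} = 0 \cdot 3 = 0$)
$r{\left(t,w \right)} = 382$
$\frac{1}{r{\left(L{\left(-17,19 \right)},-59 \right)} - 988169} = \frac{1}{382 - 988169} = \frac{1}{-987787} = - \frac{1}{987787}$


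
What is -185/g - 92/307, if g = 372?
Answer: -91019/114204 ≈ -0.79699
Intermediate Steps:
-185/g - 92/307 = -185/372 - 92/307 = -91019/114204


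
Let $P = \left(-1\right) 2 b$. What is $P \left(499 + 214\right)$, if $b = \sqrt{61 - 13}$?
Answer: $- 5704 \sqrt{3} \approx -9879.6$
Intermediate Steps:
$b = 4 \sqrt{3}$ ($b = \sqrt{48} = 4 \sqrt{3} \approx 6.9282$)
$P = - 8 \sqrt{3}$ ($P = \left(-1\right) 2 \cdot 4 \sqrt{3} = - 2 \cdot 4 \sqrt{3} = - 8 \sqrt{3} \approx -13.856$)
$P \left(499 + 214\right) = - 8 \sqrt{3} \left(499 + 214\right) = - 8 \sqrt{3} \cdot 713 = - 5704 \sqrt{3}$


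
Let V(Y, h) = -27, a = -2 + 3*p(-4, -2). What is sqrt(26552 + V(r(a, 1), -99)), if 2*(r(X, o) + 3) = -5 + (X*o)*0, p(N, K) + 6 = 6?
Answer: 5*sqrt(1061) ≈ 162.86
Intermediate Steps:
p(N, K) = 0 (p(N, K) = -6 + 6 = 0)
a = -2 (a = -2 + 3*0 = -2 + 0 = -2)
r(X, o) = -11/2 (r(X, o) = -3 + (-5 + (X*o)*0)/2 = -3 + (-5 + 0)/2 = -3 + (1/2)*(-5) = -3 - 5/2 = -11/2)
sqrt(26552 + V(r(a, 1), -99)) = sqrt(26552 - 27) = sqrt(26525) = 5*sqrt(1061)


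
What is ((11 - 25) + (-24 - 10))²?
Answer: 2304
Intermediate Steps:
((11 - 25) + (-24 - 10))² = (-14 - 34)² = (-48)² = 2304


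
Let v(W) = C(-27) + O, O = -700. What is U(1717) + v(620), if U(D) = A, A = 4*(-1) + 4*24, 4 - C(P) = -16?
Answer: -588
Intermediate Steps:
C(P) = 20 (C(P) = 4 - 1*(-16) = 4 + 16 = 20)
A = 92 (A = -4 + 96 = 92)
U(D) = 92
v(W) = -680 (v(W) = 20 - 700 = -680)
U(1717) + v(620) = 92 - 680 = -588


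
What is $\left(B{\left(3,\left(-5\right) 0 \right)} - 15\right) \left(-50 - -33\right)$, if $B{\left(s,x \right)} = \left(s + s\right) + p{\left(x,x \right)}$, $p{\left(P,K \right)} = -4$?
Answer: $221$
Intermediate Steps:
$B{\left(s,x \right)} = -4 + 2 s$ ($B{\left(s,x \right)} = \left(s + s\right) - 4 = 2 s - 4 = -4 + 2 s$)
$\left(B{\left(3,\left(-5\right) 0 \right)} - 15\right) \left(-50 - -33\right) = \left(\left(-4 + 2 \cdot 3\right) - 15\right) \left(-50 - -33\right) = \left(\left(-4 + 6\right) - 15\right) \left(-50 + 33\right) = \left(2 - 15\right) \left(-17\right) = \left(-13\right) \left(-17\right) = 221$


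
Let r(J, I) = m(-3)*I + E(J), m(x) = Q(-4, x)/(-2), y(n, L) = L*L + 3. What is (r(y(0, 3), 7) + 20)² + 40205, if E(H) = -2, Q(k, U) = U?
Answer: 164069/4 ≈ 41017.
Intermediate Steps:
y(n, L) = 3 + L² (y(n, L) = L² + 3 = 3 + L²)
m(x) = -x/2 (m(x) = x/(-2) = x*(-½) = -x/2)
r(J, I) = -2 + 3*I/2 (r(J, I) = (-½*(-3))*I - 2 = 3*I/2 - 2 = -2 + 3*I/2)
(r(y(0, 3), 7) + 20)² + 40205 = ((-2 + (3/2)*7) + 20)² + 40205 = ((-2 + 21/2) + 20)² + 40205 = (17/2 + 20)² + 40205 = (57/2)² + 40205 = 3249/4 + 40205 = 164069/4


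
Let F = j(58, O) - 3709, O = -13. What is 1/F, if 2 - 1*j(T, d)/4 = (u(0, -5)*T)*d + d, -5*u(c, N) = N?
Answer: -1/633 ≈ -0.0015798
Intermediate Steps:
u(c, N) = -N/5
j(T, d) = 8 - 4*d - 4*T*d (j(T, d) = 8 - 4*(((-⅕*(-5))*T)*d + d) = 8 - 4*((1*T)*d + d) = 8 - 4*(T*d + d) = 8 - 4*(d + T*d) = 8 + (-4*d - 4*T*d) = 8 - 4*d - 4*T*d)
F = -633 (F = (8 - 4*(-13) - 4*58*(-13)) - 3709 = (8 + 52 + 3016) - 3709 = 3076 - 3709 = -633)
1/F = 1/(-633) = -1/633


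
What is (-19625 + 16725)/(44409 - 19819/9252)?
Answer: -26830800/410852249 ≈ -0.065305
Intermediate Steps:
(-19625 + 16725)/(44409 - 19819/9252) = -2900/(44409 - 19819*1/9252) = -2900/(44409 - 19819/9252) = -2900/410852249/9252 = -2900*9252/410852249 = -26830800/410852249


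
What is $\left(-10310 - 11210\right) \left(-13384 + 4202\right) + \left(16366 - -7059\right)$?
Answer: $197620065$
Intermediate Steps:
$\left(-10310 - 11210\right) \left(-13384 + 4202\right) + \left(16366 - -7059\right) = \left(-21520\right) \left(-9182\right) + \left(16366 + 7059\right) = 197596640 + 23425 = 197620065$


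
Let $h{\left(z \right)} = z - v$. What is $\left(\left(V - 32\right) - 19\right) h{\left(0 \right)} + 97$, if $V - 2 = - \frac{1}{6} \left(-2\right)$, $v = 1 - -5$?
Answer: $389$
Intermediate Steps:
$v = 6$ ($v = 1 + 5 = 6$)
$V = \frac{7}{3}$ ($V = 2 + - \frac{1}{6} \left(-2\right) = 2 + \left(-1\right) \frac{1}{6} \left(-2\right) = 2 - - \frac{1}{3} = 2 + \frac{1}{3} = \frac{7}{3} \approx 2.3333$)
$h{\left(z \right)} = -6 + z$ ($h{\left(z \right)} = z - 6 = -6 + z$)
$\left(\left(V - 32\right) - 19\right) h{\left(0 \right)} + 97 = \left(\left(\frac{7}{3} - 32\right) - 19\right) \left(-6 + 0\right) + 97 = \left(- \frac{89}{3} - 19\right) \left(-6\right) + 97 = \left(- \frac{146}{3}\right) \left(-6\right) + 97 = 292 + 97 = 389$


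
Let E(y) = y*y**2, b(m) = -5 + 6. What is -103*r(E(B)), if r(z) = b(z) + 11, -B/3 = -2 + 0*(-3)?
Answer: -1236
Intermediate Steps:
b(m) = 1
B = 6 (B = -3*(-2 + 0*(-3)) = -3*(-2 + 0) = -3*(-2) = 6)
E(y) = y**3
r(z) = 12 (r(z) = 1 + 11 = 12)
-103*r(E(B)) = -103*12 = -1236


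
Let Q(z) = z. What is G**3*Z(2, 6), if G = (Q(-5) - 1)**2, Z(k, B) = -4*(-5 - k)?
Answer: 1306368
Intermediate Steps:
Z(k, B) = 20 + 4*k
G = 36 (G = (-5 - 1)**2 = (-6)**2 = 36)
G**3*Z(2, 6) = 36**3*(20 + 4*2) = 46656*(20 + 8) = 46656*28 = 1306368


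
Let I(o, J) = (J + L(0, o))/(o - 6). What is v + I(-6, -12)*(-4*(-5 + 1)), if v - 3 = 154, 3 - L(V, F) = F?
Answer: 161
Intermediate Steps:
L(V, F) = 3 - F
I(o, J) = (3 + J - o)/(-6 + o) (I(o, J) = (J + (3 - o))/(o - 6) = (3 + J - o)/(-6 + o))
v = 157 (v = 3 + 154 = 157)
v + I(-6, -12)*(-4*(-5 + 1)) = 157 + ((3 - 12 - 1*(-6))/(-6 - 6))*(-4*(-5 + 1)) = 157 + ((3 - 12 + 6)/(-12))*(-4*(-4)) = 157 - 1/12*(-3)*16 = 157 + (¼)*16 = 157 + 4 = 161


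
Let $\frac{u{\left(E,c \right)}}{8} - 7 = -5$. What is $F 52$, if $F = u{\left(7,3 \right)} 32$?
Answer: $26624$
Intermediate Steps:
$u{\left(E,c \right)} = 16$ ($u{\left(E,c \right)} = 56 + 8 \left(-5\right) = 56 - 40 = 16$)
$F = 512$ ($F = 16 \cdot 32 = 512$)
$F 52 = 512 \cdot 52 = 26624$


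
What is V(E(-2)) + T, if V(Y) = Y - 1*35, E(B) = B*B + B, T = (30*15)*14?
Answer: 6267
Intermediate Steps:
T = 6300 (T = 450*14 = 6300)
E(B) = B + B**2 (E(B) = B**2 + B = B + B**2)
V(Y) = -35 + Y (V(Y) = Y - 35 = -35 + Y)
V(E(-2)) + T = (-35 - 2*(1 - 2)) + 6300 = (-35 - 2*(-1)) + 6300 = (-35 + 2) + 6300 = -33 + 6300 = 6267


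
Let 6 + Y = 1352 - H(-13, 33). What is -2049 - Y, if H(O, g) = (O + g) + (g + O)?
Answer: -3355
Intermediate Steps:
H(O, g) = 2*O + 2*g (H(O, g) = (O + g) + (O + g) = 2*O + 2*g)
Y = 1306 (Y = -6 + (1352 - (2*(-13) + 2*33)) = -6 + (1352 - (-26 + 66)) = -6 + (1352 - 1*40) = -6 + (1352 - 40) = -6 + 1312 = 1306)
-2049 - Y = -2049 - 1*1306 = -2049 - 1306 = -3355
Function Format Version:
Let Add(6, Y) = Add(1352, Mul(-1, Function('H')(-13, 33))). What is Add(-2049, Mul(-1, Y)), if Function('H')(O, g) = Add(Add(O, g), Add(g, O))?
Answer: -3355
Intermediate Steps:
Function('H')(O, g) = Add(Mul(2, O), Mul(2, g)) (Function('H')(O, g) = Add(Add(O, g), Add(O, g)) = Add(Mul(2, O), Mul(2, g)))
Y = 1306 (Y = Add(-6, Add(1352, Mul(-1, Add(Mul(2, -13), Mul(2, 33))))) = Add(-6, Add(1352, Mul(-1, Add(-26, 66)))) = Add(-6, Add(1352, Mul(-1, 40))) = Add(-6, Add(1352, -40)) = Add(-6, 1312) = 1306)
Add(-2049, Mul(-1, Y)) = Add(-2049, Mul(-1, 1306)) = Add(-2049, -1306) = -3355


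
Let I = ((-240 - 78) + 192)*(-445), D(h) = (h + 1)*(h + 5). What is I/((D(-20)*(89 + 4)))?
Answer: 1246/589 ≈ 2.1154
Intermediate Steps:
D(h) = (1 + h)*(5 + h)
I = 56070 (I = (-318 + 192)*(-445) = -126*(-445) = 56070)
I/((D(-20)*(89 + 4))) = 56070/(((5 + (-20)² + 6*(-20))*(89 + 4))) = 56070/(((5 + 400 - 120)*93)) = 56070/((285*93)) = 56070/26505 = 56070*(1/26505) = 1246/589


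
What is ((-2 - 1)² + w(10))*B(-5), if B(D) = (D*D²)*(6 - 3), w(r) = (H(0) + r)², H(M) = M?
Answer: -40875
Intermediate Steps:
w(r) = r² (w(r) = (0 + r)² = r²)
B(D) = 3*D³ (B(D) = D³*3 = 3*D³)
((-2 - 1)² + w(10))*B(-5) = ((-2 - 1)² + 10²)*(3*(-5)³) = ((-3)² + 100)*(3*(-125)) = (9 + 100)*(-375) = 109*(-375) = -40875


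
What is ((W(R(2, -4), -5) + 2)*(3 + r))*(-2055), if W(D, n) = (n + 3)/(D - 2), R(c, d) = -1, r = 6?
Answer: -49320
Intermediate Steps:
W(D, n) = (3 + n)/(-2 + D)
((W(R(2, -4), -5) + 2)*(3 + r))*(-2055) = (((3 - 5)/(-2 - 1) + 2)*(3 + 6))*(-2055) = ((-2/(-3) + 2)*9)*(-2055) = ((-⅓*(-2) + 2)*9)*(-2055) = ((⅔ + 2)*9)*(-2055) = ((8/3)*9)*(-2055) = 24*(-2055) = -49320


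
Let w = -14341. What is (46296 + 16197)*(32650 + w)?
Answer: 1144184337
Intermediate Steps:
(46296 + 16197)*(32650 + w) = (46296 + 16197)*(32650 - 14341) = 62493*18309 = 1144184337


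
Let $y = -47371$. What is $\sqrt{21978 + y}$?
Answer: $i \sqrt{25393} \approx 159.35 i$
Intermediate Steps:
$\sqrt{21978 + y} = \sqrt{21978 - 47371} = \sqrt{-25393} = i \sqrt{25393}$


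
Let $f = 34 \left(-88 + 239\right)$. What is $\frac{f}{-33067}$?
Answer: $- \frac{5134}{33067} \approx -0.15526$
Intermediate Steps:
$f = 5134$ ($f = 34 \cdot 151 = 5134$)
$\frac{f}{-33067} = \frac{5134}{-33067} = 5134 \left(- \frac{1}{33067}\right) = - \frac{5134}{33067}$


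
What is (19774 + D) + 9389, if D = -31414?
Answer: -2251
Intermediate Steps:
(19774 + D) + 9389 = (19774 - 31414) + 9389 = -11640 + 9389 = -2251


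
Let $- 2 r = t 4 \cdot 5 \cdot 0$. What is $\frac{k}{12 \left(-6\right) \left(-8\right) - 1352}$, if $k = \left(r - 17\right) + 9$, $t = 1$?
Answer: $\frac{1}{97} \approx 0.010309$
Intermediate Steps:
$r = 0$ ($r = - \frac{1 \cdot 4 \cdot 5 \cdot 0}{2} = - \frac{4 \cdot 0}{2} = \left(- \frac{1}{2}\right) 0 = 0$)
$k = -8$ ($k = \left(0 - 17\right) + 9 = -17 + 9 = -8$)
$\frac{k}{12 \left(-6\right) \left(-8\right) - 1352} = \frac{1}{12 \left(-6\right) \left(-8\right) - 1352} \left(-8\right) = \frac{1}{\left(-72\right) \left(-8\right) - 1352} \left(-8\right) = \frac{1}{576 - 1352} \left(-8\right) = \frac{1}{-776} \left(-8\right) = \left(- \frac{1}{776}\right) \left(-8\right) = \frac{1}{97}$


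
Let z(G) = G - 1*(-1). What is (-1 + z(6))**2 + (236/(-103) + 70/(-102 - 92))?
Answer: 333179/9991 ≈ 33.348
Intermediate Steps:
z(G) = 1 + G (z(G) = G + 1 = 1 + G)
(-1 + z(6))**2 + (236/(-103) + 70/(-102 - 92)) = (-1 + (1 + 6))**2 + (236/(-103) + 70/(-102 - 92)) = (-1 + 7)**2 + (236*(-1/103) + 70/(-194)) = 6**2 + (-236/103 + 70*(-1/194)) = 36 + (-236/103 - 35/97) = 36 - 26497/9991 = 333179/9991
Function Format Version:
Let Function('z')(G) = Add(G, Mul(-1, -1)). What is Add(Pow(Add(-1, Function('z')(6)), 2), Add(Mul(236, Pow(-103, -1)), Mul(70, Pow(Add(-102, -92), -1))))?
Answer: Rational(333179, 9991) ≈ 33.348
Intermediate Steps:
Function('z')(G) = Add(1, G) (Function('z')(G) = Add(G, 1) = Add(1, G))
Add(Pow(Add(-1, Function('z')(6)), 2), Add(Mul(236, Pow(-103, -1)), Mul(70, Pow(Add(-102, -92), -1)))) = Add(Pow(Add(-1, Add(1, 6)), 2), Add(Mul(236, Pow(-103, -1)), Mul(70, Pow(Add(-102, -92), -1)))) = Add(Pow(Add(-1, 7), 2), Add(Mul(236, Rational(-1, 103)), Mul(70, Pow(-194, -1)))) = Add(Pow(6, 2), Add(Rational(-236, 103), Mul(70, Rational(-1, 194)))) = Add(36, Add(Rational(-236, 103), Rational(-35, 97))) = Add(36, Rational(-26497, 9991)) = Rational(333179, 9991)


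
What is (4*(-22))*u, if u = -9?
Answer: 792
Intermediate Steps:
(4*(-22))*u = (4*(-22))*(-9) = -88*(-9) = 792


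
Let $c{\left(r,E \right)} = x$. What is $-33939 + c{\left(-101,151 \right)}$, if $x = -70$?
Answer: $-34009$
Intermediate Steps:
$c{\left(r,E \right)} = -70$
$-33939 + c{\left(-101,151 \right)} = -33939 - 70 = -34009$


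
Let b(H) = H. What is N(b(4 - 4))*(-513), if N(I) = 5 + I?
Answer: -2565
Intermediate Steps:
N(b(4 - 4))*(-513) = (5 + (4 - 4))*(-513) = (5 + 0)*(-513) = 5*(-513) = -2565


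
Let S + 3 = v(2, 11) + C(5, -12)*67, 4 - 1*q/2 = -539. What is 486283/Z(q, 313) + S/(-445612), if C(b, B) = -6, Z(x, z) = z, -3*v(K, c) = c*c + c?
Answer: 216693680733/139476556 ≈ 1553.6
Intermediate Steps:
q = 1086 (q = 8 - 2*(-539) = 8 + 1078 = 1086)
v(K, c) = -c/3 - c²/3 (v(K, c) = -(c*c + c)/3 = -(c² + c)/3 = -(c + c²)/3 = -c/3 - c²/3)
S = -449 (S = -3 + (-⅓*11*(1 + 11) - 6*67) = -3 + (-⅓*11*12 - 402) = -3 + (-44 - 402) = -3 - 446 = -449)
486283/Z(q, 313) + S/(-445612) = 486283/313 - 449/(-445612) = 486283*(1/313) - 449*(-1/445612) = 486283/313 + 449/445612 = 216693680733/139476556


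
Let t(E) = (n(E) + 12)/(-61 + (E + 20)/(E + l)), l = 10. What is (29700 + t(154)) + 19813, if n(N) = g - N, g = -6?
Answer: 243368531/4915 ≈ 49516.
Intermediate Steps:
n(N) = -6 - N
t(E) = (6 - E)/(-61 + (20 + E)/(10 + E)) (t(E) = ((-6 - E) + 12)/(-61 + (E + 20)/(E + 10)) = (6 - E)/(-61 + (20 + E)/(10 + E)))
(29700 + t(154)) + 19813 = (29700 + (-60 + 154² + 4*154)/(10*(59 + 6*154))) + 19813 = (29700 + (-60 + 23716 + 616)/(10*(59 + 924))) + 19813 = (29700 + (⅒)*24272/983) + 19813 = (29700 + (⅒)*(1/983)*24272) + 19813 = (29700 + 12136/4915) + 19813 = 145987636/4915 + 19813 = 243368531/4915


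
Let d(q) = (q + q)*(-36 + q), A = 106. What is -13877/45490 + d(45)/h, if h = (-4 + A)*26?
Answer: 1879/5026645 ≈ 0.00037381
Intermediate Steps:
h = 2652 (h = (-4 + 106)*26 = 102*26 = 2652)
d(q) = 2*q*(-36 + q) (d(q) = (2*q)*(-36 + q) = 2*q*(-36 + q))
-13877/45490 + d(45)/h = -13877/45490 + (2*45*(-36 + 45))/2652 = -13877*1/45490 + (2*45*9)*(1/2652) = -13877/45490 + 810*(1/2652) = -13877/45490 + 135/442 = 1879/5026645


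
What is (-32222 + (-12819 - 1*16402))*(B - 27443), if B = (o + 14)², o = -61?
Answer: 1550452662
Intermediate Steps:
B = 2209 (B = (-61 + 14)² = (-47)² = 2209)
(-32222 + (-12819 - 1*16402))*(B - 27443) = (-32222 + (-12819 - 1*16402))*(2209 - 27443) = (-32222 + (-12819 - 16402))*(-25234) = (-32222 - 29221)*(-25234) = -61443*(-25234) = 1550452662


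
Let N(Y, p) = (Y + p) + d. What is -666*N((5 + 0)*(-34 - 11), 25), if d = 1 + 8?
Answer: 127206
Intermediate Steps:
d = 9
N(Y, p) = 9 + Y + p (N(Y, p) = (Y + p) + 9 = 9 + Y + p)
-666*N((5 + 0)*(-34 - 11), 25) = -666*(9 + (5 + 0)*(-34 - 11) + 25) = -666*(9 + 5*(-45) + 25) = -666*(9 - 225 + 25) = -666*(-191) = 127206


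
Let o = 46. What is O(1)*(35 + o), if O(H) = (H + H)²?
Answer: 324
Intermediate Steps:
O(H) = 4*H² (O(H) = (2*H)² = 4*H²)
O(1)*(35 + o) = (4*1²)*(35 + 46) = (4*1)*81 = 4*81 = 324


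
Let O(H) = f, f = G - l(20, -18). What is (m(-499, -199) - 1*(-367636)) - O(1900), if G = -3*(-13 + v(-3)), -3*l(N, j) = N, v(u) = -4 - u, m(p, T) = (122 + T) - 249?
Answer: 1101784/3 ≈ 3.6726e+5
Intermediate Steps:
m(p, T) = -127 + T
l(N, j) = -N/3
G = 42 (G = -3*(-13 + (-4 - 1*(-3))) = -3*(-13 + (-4 + 3)) = -3*(-13 - 1) = -3*(-14) = 42)
f = 146/3 (f = 42 - (-1)*20/3 = 42 - 1*(-20/3) = 42 + 20/3 = 146/3 ≈ 48.667)
O(H) = 146/3
(m(-499, -199) - 1*(-367636)) - O(1900) = ((-127 - 199) - 1*(-367636)) - 1*146/3 = (-326 + 367636) - 146/3 = 367310 - 146/3 = 1101784/3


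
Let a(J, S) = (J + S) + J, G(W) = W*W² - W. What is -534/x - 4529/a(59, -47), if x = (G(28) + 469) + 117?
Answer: -50992852/799105 ≈ -63.812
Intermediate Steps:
G(W) = W³ - W
x = 22510 (x = ((28³ - 1*28) + 469) + 117 = ((21952 - 28) + 469) + 117 = (21924 + 469) + 117 = 22393 + 117 = 22510)
a(J, S) = S + 2*J
-534/x - 4529/a(59, -47) = -534/22510 - 4529/(-47 + 2*59) = -534*1/22510 - 4529/(-47 + 118) = -267/11255 - 4529/71 = -50992852/799105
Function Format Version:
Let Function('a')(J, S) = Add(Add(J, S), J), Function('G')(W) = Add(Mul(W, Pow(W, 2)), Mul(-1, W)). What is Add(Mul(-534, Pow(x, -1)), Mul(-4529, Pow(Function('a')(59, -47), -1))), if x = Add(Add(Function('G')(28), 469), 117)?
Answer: Rational(-50992852, 799105) ≈ -63.812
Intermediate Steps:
Function('G')(W) = Add(Pow(W, 3), Mul(-1, W))
x = 22510 (x = Add(Add(Add(Pow(28, 3), Mul(-1, 28)), 469), 117) = Add(Add(Add(21952, -28), 469), 117) = Add(Add(21924, 469), 117) = Add(22393, 117) = 22510)
Function('a')(J, S) = Add(S, Mul(2, J))
Add(Mul(-534, Pow(x, -1)), Mul(-4529, Pow(Function('a')(59, -47), -1))) = Add(Mul(-534, Pow(22510, -1)), Mul(-4529, Pow(Add(-47, Mul(2, 59)), -1))) = Add(Mul(-534, Rational(1, 22510)), Mul(-4529, Pow(Add(-47, 118), -1))) = Add(Rational(-267, 11255), Mul(-4529, Pow(71, -1))) = Add(Rational(-267, 11255), Mul(-4529, Rational(1, 71))) = Add(Rational(-267, 11255), Rational(-4529, 71)) = Rational(-50992852, 799105)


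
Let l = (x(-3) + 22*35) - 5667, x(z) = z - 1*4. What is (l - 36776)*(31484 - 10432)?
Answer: -877447360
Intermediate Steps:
x(z) = -4 + z (x(z) = z - 4 = -4 + z)
l = -4904 (l = ((-4 - 3) + 22*35) - 5667 = (-7 + 770) - 5667 = 763 - 5667 = -4904)
(l - 36776)*(31484 - 10432) = (-4904 - 36776)*(31484 - 10432) = -41680*21052 = -877447360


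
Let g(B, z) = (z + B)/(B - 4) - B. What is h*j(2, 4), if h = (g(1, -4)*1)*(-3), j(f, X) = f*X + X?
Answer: 0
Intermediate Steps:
j(f, X) = X + X*f (j(f, X) = X*f + X = X + X*f)
g(B, z) = -B + (B + z)/(-4 + B) (g(B, z) = (B + z)/(-4 + B) - B = -B + (B + z)/(-4 + B))
h = 0 (h = (((-4 - 1*1² + 5*1)/(-4 + 1))*1)*(-3) = (((-4 - 1*1 + 5)/(-3))*1)*(-3) = (-(-4 - 1 + 5)/3*1)*(-3) = (-⅓*0*1)*(-3) = (0*1)*(-3) = 0*(-3) = 0)
h*j(2, 4) = 0*(4*(1 + 2)) = 0*(4*3) = 0*12 = 0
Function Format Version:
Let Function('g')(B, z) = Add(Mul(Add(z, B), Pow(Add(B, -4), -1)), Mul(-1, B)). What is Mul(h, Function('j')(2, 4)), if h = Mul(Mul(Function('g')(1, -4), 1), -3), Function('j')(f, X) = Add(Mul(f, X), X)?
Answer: 0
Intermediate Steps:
Function('j')(f, X) = Add(X, Mul(X, f)) (Function('j')(f, X) = Add(Mul(X, f), X) = Add(X, Mul(X, f)))
Function('g')(B, z) = Add(Mul(-1, B), Mul(Pow(Add(-4, B), -1), Add(B, z))) (Function('g')(B, z) = Add(Mul(Add(B, z), Pow(Add(-4, B), -1)), Mul(-1, B)) = Add(Mul(Pow(Add(-4, B), -1), Add(B, z)), Mul(-1, B)) = Add(Mul(-1, B), Mul(Pow(Add(-4, B), -1), Add(B, z))))
h = 0 (h = Mul(Mul(Mul(Pow(Add(-4, 1), -1), Add(-4, Mul(-1, Pow(1, 2)), Mul(5, 1))), 1), -3) = Mul(Mul(Mul(Pow(-3, -1), Add(-4, Mul(-1, 1), 5)), 1), -3) = Mul(Mul(Mul(Rational(-1, 3), Add(-4, -1, 5)), 1), -3) = Mul(Mul(Mul(Rational(-1, 3), 0), 1), -3) = Mul(Mul(0, 1), -3) = Mul(0, -3) = 0)
Mul(h, Function('j')(2, 4)) = Mul(0, Mul(4, Add(1, 2))) = Mul(0, Mul(4, 3)) = Mul(0, 12) = 0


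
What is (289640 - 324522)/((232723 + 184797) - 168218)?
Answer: -17441/124651 ≈ -0.13992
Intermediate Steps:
(289640 - 324522)/((232723 + 184797) - 168218) = -34882/(417520 - 168218) = -34882/249302 = -34882*1/249302 = -17441/124651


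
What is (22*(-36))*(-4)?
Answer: 3168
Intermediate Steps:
(22*(-36))*(-4) = -792*(-4) = 3168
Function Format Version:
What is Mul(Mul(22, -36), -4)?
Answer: 3168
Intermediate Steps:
Mul(Mul(22, -36), -4) = Mul(-792, -4) = 3168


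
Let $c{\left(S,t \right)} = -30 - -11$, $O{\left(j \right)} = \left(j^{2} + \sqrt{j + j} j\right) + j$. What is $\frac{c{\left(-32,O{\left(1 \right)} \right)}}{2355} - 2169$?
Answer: $- \frac{5108014}{2355} \approx -2169.0$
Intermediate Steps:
$O{\left(j \right)} = j + j^{2} + \sqrt{2} j^{\frac{3}{2}}$ ($O{\left(j \right)} = \left(j^{2} + \sqrt{2 j} j\right) + j = \left(j^{2} + \sqrt{2} \sqrt{j} j\right) + j = \left(j^{2} + \sqrt{2} j^{\frac{3}{2}}\right) + j = j + j^{2} + \sqrt{2} j^{\frac{3}{2}}$)
$c{\left(S,t \right)} = -19$ ($c{\left(S,t \right)} = -30 + 11 = -19$)
$\frac{c{\left(-32,O{\left(1 \right)} \right)}}{2355} - 2169 = - \frac{19}{2355} - 2169 = - \frac{5108014}{2355}$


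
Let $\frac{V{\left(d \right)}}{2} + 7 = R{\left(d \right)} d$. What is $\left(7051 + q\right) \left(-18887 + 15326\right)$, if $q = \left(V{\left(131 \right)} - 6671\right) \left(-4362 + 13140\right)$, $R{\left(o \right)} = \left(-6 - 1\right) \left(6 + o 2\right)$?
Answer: $15572844891615$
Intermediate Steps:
$R{\left(o \right)} = -42 - 14 o$ ($R{\left(o \right)} = - 7 \left(6 + 2 o\right) = -42 - 14 o$)
$V{\left(d \right)} = -14 + 2 d \left(-42 - 14 d\right)$ ($V{\left(d \right)} = -14 + 2 \left(-42 - 14 d\right) d = -14 + 2 d \left(-42 - 14 d\right)$)
$q = -4373173266$ ($q = \left(\left(-14 - 3668 \left(3 + 131\right)\right) - 6671\right) \left(-4362 + 13140\right) = \left(\left(-14 - 3668 \cdot 134\right) - 6671\right) 8778 = \left(\left(-14 - 491512\right) - 6671\right) 8778 = \left(-491526 - 6671\right) 8778 = \left(-498197\right) 8778 = -4373173266$)
$\left(7051 + q\right) \left(-18887 + 15326\right) = \left(7051 - 4373173266\right) \left(-18887 + 15326\right) = \left(-4373166215\right) \left(-3561\right) = 15572844891615$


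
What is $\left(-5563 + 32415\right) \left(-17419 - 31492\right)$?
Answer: $-1313358172$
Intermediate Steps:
$\left(-5563 + 32415\right) \left(-17419 - 31492\right) = 26852 \left(-48911\right) = -1313358172$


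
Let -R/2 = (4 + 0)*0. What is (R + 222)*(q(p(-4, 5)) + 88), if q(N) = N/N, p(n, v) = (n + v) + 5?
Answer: 19758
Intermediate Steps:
p(n, v) = 5 + n + v
q(N) = 1
R = 0 (R = -2*(4 + 0)*0 = -8*0 = -2*0 = 0)
(R + 222)*(q(p(-4, 5)) + 88) = (0 + 222)*(1 + 88) = 222*89 = 19758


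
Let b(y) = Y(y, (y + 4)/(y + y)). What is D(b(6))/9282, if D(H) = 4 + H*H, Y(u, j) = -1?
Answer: 5/9282 ≈ 0.00053868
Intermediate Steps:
b(y) = -1
D(H) = 4 + H**2
D(b(6))/9282 = (4 + (-1)**2)/9282 = (4 + 1)*(1/9282) = 5*(1/9282) = 5/9282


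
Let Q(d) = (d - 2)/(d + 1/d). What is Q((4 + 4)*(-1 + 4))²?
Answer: 278784/332929 ≈ 0.83737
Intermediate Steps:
Q(d) = (-2 + d)/(d + 1/d)
Q((4 + 4)*(-1 + 4))² = (((4 + 4)*(-1 + 4))*(-2 + (4 + 4)*(-1 + 4))/(1 + ((4 + 4)*(-1 + 4))²))² = ((8*3)*(-2 + 8*3)/(1 + (8*3)²))² = (24*(-2 + 24)/(1 + 24²))² = (24*22/(1 + 576))² = (24*22/577)² = (24*(1/577)*22)² = (528/577)² = 278784/332929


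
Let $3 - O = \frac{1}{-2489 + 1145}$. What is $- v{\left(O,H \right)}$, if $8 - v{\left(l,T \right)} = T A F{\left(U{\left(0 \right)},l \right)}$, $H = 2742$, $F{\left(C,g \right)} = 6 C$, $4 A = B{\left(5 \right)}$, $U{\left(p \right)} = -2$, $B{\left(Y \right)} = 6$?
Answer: $-49364$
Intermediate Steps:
$A = \frac{3}{2}$ ($A = \frac{1}{4} \cdot 6 = \frac{3}{2} \approx 1.5$)
$O = \frac{4033}{1344}$ ($O = 3 - \frac{1}{-2489 + 1145} = 3 - \frac{1}{-1344} = 3 - - \frac{1}{1344} = 3 + \frac{1}{1344} = \frac{4033}{1344} \approx 3.0007$)
$v{\left(l,T \right)} = 8 + 18 T$ ($v{\left(l,T \right)} = 8 - T \frac{3}{2} \cdot 6 \left(-2\right) = 8 - \frac{3 T}{2} \left(-12\right) = 8 - - 18 T = 8 + 18 T$)
$- v{\left(O,H \right)} = - (8 + 18 \cdot 2742) = - (8 + 49356) = \left(-1\right) 49364 = -49364$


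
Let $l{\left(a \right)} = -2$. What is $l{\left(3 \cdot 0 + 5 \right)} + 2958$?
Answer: $2956$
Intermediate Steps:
$l{\left(3 \cdot 0 + 5 \right)} + 2958 = -2 + 2958 = 2956$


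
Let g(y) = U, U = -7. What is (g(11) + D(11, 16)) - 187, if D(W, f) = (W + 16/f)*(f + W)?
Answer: 130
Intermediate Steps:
D(W, f) = (W + f)*(W + 16/f) (D(W, f) = (W + 16/f)*(W + f) = (W + f)*(W + 16/f))
g(y) = -7
(g(11) + D(11, 16)) - 187 = (-7 + (16 + 11**2 + 11*16 + 16*11/16)) - 187 = (-7 + (16 + 121 + 176 + 16*11*(1/16))) - 187 = (-7 + (16 + 121 + 176 + 11)) - 187 = (-7 + 324) - 187 = 317 - 187 = 130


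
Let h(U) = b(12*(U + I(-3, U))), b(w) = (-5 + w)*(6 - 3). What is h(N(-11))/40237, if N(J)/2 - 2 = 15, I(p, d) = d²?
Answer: 42825/40237 ≈ 1.0643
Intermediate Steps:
N(J) = 34 (N(J) = 4 + 2*15 = 4 + 30 = 34)
b(w) = -15 + 3*w (b(w) = (-5 + w)*3 = -15 + 3*w)
h(U) = -15 + 36*U + 36*U² (h(U) = -15 + 3*(12*(U + U²)) = -15 + 3*(12*U + 12*U²) = -15 + (36*U + 36*U²) = -15 + 36*U + 36*U²)
h(N(-11))/40237 = (-15 + 36*34 + 36*34²)/40237 = (-15 + 1224 + 36*1156)*(1/40237) = (-15 + 1224 + 41616)*(1/40237) = 42825*(1/40237) = 42825/40237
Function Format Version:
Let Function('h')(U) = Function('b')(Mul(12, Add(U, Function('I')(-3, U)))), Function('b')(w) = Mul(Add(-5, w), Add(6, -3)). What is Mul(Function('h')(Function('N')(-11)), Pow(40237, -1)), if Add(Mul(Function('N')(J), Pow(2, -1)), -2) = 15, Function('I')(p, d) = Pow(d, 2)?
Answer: Rational(42825, 40237) ≈ 1.0643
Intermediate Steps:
Function('N')(J) = 34 (Function('N')(J) = Add(4, Mul(2, 15)) = Add(4, 30) = 34)
Function('b')(w) = Add(-15, Mul(3, w)) (Function('b')(w) = Mul(Add(-5, w), 3) = Add(-15, Mul(3, w)))
Function('h')(U) = Add(-15, Mul(36, U), Mul(36, Pow(U, 2))) (Function('h')(U) = Add(-15, Mul(3, Mul(12, Add(U, Pow(U, 2))))) = Add(-15, Mul(3, Add(Mul(12, U), Mul(12, Pow(U, 2))))) = Add(-15, Add(Mul(36, U), Mul(36, Pow(U, 2)))) = Add(-15, Mul(36, U), Mul(36, Pow(U, 2))))
Mul(Function('h')(Function('N')(-11)), Pow(40237, -1)) = Mul(Add(-15, Mul(36, 34), Mul(36, Pow(34, 2))), Pow(40237, -1)) = Mul(Add(-15, 1224, Mul(36, 1156)), Rational(1, 40237)) = Mul(Add(-15, 1224, 41616), Rational(1, 40237)) = Mul(42825, Rational(1, 40237)) = Rational(42825, 40237)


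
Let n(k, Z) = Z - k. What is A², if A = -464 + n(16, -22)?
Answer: 252004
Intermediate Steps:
A = -502 (A = -464 + (-22 - 1*16) = -464 + (-22 - 16) = -464 - 38 = -502)
A² = (-502)² = 252004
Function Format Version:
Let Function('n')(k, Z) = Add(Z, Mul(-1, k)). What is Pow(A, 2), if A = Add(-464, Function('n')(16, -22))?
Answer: 252004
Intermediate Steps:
A = -502 (A = Add(-464, Add(-22, Mul(-1, 16))) = Add(-464, Add(-22, -16)) = Add(-464, -38) = -502)
Pow(A, 2) = Pow(-502, 2) = 252004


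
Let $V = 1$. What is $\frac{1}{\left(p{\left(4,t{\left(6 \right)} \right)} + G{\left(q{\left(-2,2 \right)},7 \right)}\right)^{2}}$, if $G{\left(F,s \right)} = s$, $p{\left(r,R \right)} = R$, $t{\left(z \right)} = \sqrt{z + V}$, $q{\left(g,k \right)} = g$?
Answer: $\frac{1}{\left(7 + \sqrt{7}\right)^{2}} \approx 0.010748$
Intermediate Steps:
$t{\left(z \right)} = \sqrt{1 + z}$ ($t{\left(z \right)} = \sqrt{z + 1} = \sqrt{1 + z}$)
$\frac{1}{\left(p{\left(4,t{\left(6 \right)} \right)} + G{\left(q{\left(-2,2 \right)},7 \right)}\right)^{2}} = \frac{1}{\left(\sqrt{1 + 6} + 7\right)^{2}} = \frac{1}{\left(\sqrt{7} + 7\right)^{2}} = \frac{1}{\left(7 + \sqrt{7}\right)^{2}}$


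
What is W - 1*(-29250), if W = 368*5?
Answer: 31090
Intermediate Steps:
W = 1840
W - 1*(-29250) = 1840 - 1*(-29250) = 1840 + 29250 = 31090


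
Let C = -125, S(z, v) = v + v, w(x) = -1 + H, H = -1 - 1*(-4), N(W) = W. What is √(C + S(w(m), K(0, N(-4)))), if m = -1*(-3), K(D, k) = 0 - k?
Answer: 3*I*√13 ≈ 10.817*I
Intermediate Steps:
H = 3 (H = -1 + 4 = 3)
K(D, k) = -k
m = 3
w(x) = 2 (w(x) = -1 + 3 = 2)
S(z, v) = 2*v
√(C + S(w(m), K(0, N(-4)))) = √(-125 + 2*(-1*(-4))) = √(-125 + 2*4) = √(-125 + 8) = √(-117) = 3*I*√13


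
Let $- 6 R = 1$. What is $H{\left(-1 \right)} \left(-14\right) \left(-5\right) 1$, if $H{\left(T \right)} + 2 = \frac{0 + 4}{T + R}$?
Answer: $-380$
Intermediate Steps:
$R = - \frac{1}{6}$ ($R = \left(- \frac{1}{6}\right) 1 = - \frac{1}{6} \approx -0.16667$)
$H{\left(T \right)} = -2 + \frac{4}{- \frac{1}{6} + T}$ ($H{\left(T \right)} = -2 + \frac{0 + 4}{T - \frac{1}{6}} = -2 + \frac{4}{- \frac{1}{6} + T}$)
$H{\left(-1 \right)} \left(-14\right) \left(-5\right) 1 = \frac{2 \left(13 - -6\right)}{-1 + 6 \left(-1\right)} \left(-14\right) \left(-5\right) 1 = \frac{2 \left(13 + 6\right)}{-1 - 6} \cdot 70 \cdot 1 = 2 \frac{1}{-7} \cdot 19 \cdot 70 = 2 \left(- \frac{1}{7}\right) 19 \cdot 70 = \left(- \frac{38}{7}\right) 70 = -380$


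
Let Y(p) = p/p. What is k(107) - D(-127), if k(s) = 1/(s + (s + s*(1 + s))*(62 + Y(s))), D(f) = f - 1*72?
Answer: 146240325/734876 ≈ 199.00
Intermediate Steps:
Y(p) = 1
D(f) = -72 + f (D(f) = f - 72 = -72 + f)
k(s) = 1/(64*s + 63*s*(1 + s)) (k(s) = 1/(s + (s + s*(1 + s))*(62 + 1)) = 1/(s + (s + s*(1 + s))*63) = 1/(s + (63*s + 63*s*(1 + s))) = 1/(64*s + 63*s*(1 + s)))
k(107) - D(-127) = 1/(107*(127 + 63*107)) - (-72 - 127) = 1/(107*(127 + 6741)) - 1*(-199) = (1/107)/6868 + 199 = (1/107)*(1/6868) + 199 = 1/734876 + 199 = 146240325/734876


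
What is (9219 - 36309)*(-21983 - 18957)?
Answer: 1109064600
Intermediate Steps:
(9219 - 36309)*(-21983 - 18957) = -27090*(-40940) = 1109064600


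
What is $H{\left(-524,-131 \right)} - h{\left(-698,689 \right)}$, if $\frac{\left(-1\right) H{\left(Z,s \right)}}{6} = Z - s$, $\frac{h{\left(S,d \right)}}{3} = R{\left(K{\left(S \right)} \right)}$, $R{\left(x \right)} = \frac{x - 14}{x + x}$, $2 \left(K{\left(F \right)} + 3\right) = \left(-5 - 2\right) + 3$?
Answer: $\frac{23523}{10} \approx 2352.3$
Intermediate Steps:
$K{\left(F \right)} = -5$ ($K{\left(F \right)} = -3 + \frac{\left(-5 - 2\right) + 3}{2} = -3 + \frac{-7 + 3}{2} = -3 + \frac{1}{2} \left(-4\right) = -3 - 2 = -5$)
$R{\left(x \right)} = \frac{-14 + x}{2 x}$
$h{\left(S,d \right)} = \frac{57}{10}$ ($h{\left(S,d \right)} = 3 \frac{-14 - 5}{2 \left(-5\right)} = 3 \cdot \frac{1}{2} \left(- \frac{1}{5}\right) \left(-19\right) = 3 \cdot \frac{19}{10} = \frac{57}{10}$)
$H{\left(Z,s \right)} = - 6 Z + 6 s$ ($H{\left(Z,s \right)} = - 6 \left(Z - s\right) = - 6 Z + 6 s$)
$H{\left(-524,-131 \right)} - h{\left(-698,689 \right)} = \left(\left(-6\right) \left(-524\right) + 6 \left(-131\right)\right) - \frac{57}{10} = \left(3144 - 786\right) - \frac{57}{10} = 2358 - \frac{57}{10} = \frac{23523}{10}$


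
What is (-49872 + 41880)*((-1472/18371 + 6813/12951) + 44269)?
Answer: -9353047777012800/26435869 ≈ -3.5380e+8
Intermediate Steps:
(-49872 + 41880)*((-1472/18371 + 6813/12951) + 44269) = -7992*((-1472*1/18371 + 6813*(1/12951)) + 44269) = -7992*((-1472/18371 + 757/1439) + 44269) = -7992*(11788639/26435869 + 44269) = -7992*1170301273400/26435869 = -9353047777012800/26435869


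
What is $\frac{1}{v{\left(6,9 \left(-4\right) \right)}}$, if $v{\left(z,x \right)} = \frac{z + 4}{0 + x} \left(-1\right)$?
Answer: $\frac{18}{5} \approx 3.6$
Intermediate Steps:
$v{\left(z,x \right)} = - \frac{4 + z}{x}$ ($v{\left(z,x \right)} = \frac{4 + z}{x} \left(-1\right) = - \frac{4 + z}{x}$)
$\frac{1}{v{\left(6,9 \left(-4\right) \right)}} = \frac{1}{\frac{1}{9 \left(-4\right)} \left(-4 - 6\right)} = \frac{1}{\frac{1}{-36} \left(-4 - 6\right)} = \frac{1}{\left(- \frac{1}{36}\right) \left(-10\right)} = \frac{1}{\frac{5}{18}} = \frac{18}{5}$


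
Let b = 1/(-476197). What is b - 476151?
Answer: -226741677748/476197 ≈ -4.7615e+5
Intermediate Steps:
b = -1/476197 ≈ -2.1000e-6
b - 476151 = -1/476197 - 476151 = -226741677748/476197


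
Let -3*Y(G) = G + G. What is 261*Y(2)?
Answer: -348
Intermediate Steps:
Y(G) = -2*G/3 (Y(G) = -(G + G)/3 = -2*G/3)
261*Y(2) = 261*(-⅔*2) = 261*(-4/3) = -348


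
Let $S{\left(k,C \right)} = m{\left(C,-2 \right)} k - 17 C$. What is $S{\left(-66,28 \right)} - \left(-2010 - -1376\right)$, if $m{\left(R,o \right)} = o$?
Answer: $290$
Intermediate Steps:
$S{\left(k,C \right)} = - 17 C - 2 k$ ($S{\left(k,C \right)} = - 2 k - 17 C = - 17 C - 2 k$)
$S{\left(-66,28 \right)} - \left(-2010 - -1376\right) = \left(\left(-17\right) 28 - -132\right) - \left(-2010 - -1376\right) = \left(-476 + 132\right) - \left(-2010 + 1376\right) = -344 - -634 = -344 + 634 = 290$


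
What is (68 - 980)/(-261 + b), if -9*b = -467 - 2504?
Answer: -4104/311 ≈ -13.196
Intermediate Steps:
b = 2971/9 (b = -(-467 - 2504)/9 = -1/9*(-2971) = 2971/9 ≈ 330.11)
(68 - 980)/(-261 + b) = (68 - 980)/(-261 + 2971/9) = -912/622/9 = -912*9/622 = -4104/311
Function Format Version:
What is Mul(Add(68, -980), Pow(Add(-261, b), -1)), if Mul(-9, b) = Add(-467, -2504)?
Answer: Rational(-4104, 311) ≈ -13.196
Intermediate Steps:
b = Rational(2971, 9) (b = Mul(Rational(-1, 9), Add(-467, -2504)) = Mul(Rational(-1, 9), -2971) = Rational(2971, 9) ≈ 330.11)
Mul(Add(68, -980), Pow(Add(-261, b), -1)) = Mul(Add(68, -980), Pow(Add(-261, Rational(2971, 9)), -1)) = Mul(-912, Pow(Rational(622, 9), -1)) = Mul(-912, Rational(9, 622)) = Rational(-4104, 311)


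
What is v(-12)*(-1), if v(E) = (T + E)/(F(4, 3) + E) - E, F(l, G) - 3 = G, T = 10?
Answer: -37/3 ≈ -12.333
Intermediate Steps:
F(l, G) = 3 + G
v(E) = -E + (10 + E)/(6 + E) (v(E) = (10 + E)/((3 + 3) + E) - E = (10 + E)/(6 + E) - E = -E + (10 + E)/(6 + E))
v(-12)*(-1) = ((10 - 1*(-12)² - 5*(-12))/(6 - 12))*(-1) = ((10 - 1*144 + 60)/(-6))*(-1) = -(10 - 144 + 60)/6*(-1) = -⅙*(-74)*(-1) = (37/3)*(-1) = -37/3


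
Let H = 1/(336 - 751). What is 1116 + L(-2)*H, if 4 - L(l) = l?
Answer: 463134/415 ≈ 1116.0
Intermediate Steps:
L(l) = 4 - l
H = -1/415 (H = 1/(-415) = -1/415 ≈ -0.0024096)
1116 + L(-2)*H = 1116 + (4 - 1*(-2))*(-1/415) = 1116 + (4 + 2)*(-1/415) = 1116 + 6*(-1/415) = 1116 - 6/415 = 463134/415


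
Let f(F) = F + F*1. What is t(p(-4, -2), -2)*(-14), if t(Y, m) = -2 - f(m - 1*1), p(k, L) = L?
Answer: -56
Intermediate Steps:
f(F) = 2*F (f(F) = F + F = 2*F)
t(Y, m) = -2*m (t(Y, m) = -2 - 2*(m - 1*1) = -2 - 2*(m - 1) = -2 - 2*(-1 + m) = -2 - (-2 + 2*m) = -2 + (2 - 2*m) = -2*m)
t(p(-4, -2), -2)*(-14) = -2*(-2)*(-14) = 4*(-14) = -56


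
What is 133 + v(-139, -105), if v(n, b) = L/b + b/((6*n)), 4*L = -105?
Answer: 74157/556 ≈ 133.38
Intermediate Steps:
L = -105/4 (L = (1/4)*(-105) = -105/4 ≈ -26.250)
v(n, b) = -105/(4*b) + b/(6*n) (v(n, b) = -105/(4*b) + b/((6*n)) = -105/(4*b) + b*(1/(6*n)) = -105/(4*b) + b/(6*n))
133 + v(-139, -105) = 133 + (-105/4/(-105) + (1/6)*(-105)/(-139)) = 133 + (-105/4*(-1/105) + (1/6)*(-105)*(-1/139)) = 133 + (1/4 + 35/278) = 133 + 209/556 = 74157/556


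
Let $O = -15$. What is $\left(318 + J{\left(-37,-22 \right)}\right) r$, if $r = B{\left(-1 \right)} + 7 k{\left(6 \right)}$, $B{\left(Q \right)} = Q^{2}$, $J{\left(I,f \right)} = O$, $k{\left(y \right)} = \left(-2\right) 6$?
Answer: $-25149$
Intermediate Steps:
$k{\left(y \right)} = -12$
$J{\left(I,f \right)} = -15$
$r = -83$ ($r = \left(-1\right)^{2} + 7 \left(-12\right) = 1 - 84 = -83$)
$\left(318 + J{\left(-37,-22 \right)}\right) r = \left(318 - 15\right) \left(-83\right) = 303 \left(-83\right) = -25149$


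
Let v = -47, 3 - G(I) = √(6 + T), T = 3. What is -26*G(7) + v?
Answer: -47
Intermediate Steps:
G(I) = 0 (G(I) = 3 - √(6 + 3) = 3 - √9 = 3 - 1*3 = 3 - 3 = 0)
-26*G(7) + v = -26*0 - 47 = 0 - 47 = -47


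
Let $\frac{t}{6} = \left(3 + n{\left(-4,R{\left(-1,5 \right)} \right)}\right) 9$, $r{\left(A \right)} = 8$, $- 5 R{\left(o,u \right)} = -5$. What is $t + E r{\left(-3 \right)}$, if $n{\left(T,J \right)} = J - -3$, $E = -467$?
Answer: $-3358$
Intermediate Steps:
$R{\left(o,u \right)} = 1$ ($R{\left(o,u \right)} = \left(- \frac{1}{5}\right) \left(-5\right) = 1$)
$n{\left(T,J \right)} = 3 + J$ ($n{\left(T,J \right)} = J + 3 = 3 + J$)
$t = 378$ ($t = 6 \left(3 + \left(3 + 1\right)\right) 9 = 6 \left(3 + 4\right) 9 = 6 \cdot 7 \cdot 9 = 6 \cdot 63 = 378$)
$t + E r{\left(-3 \right)} = 378 - 3736 = -3358$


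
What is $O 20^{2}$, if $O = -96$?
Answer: $-38400$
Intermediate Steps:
$O 20^{2} = - 96 \cdot 20^{2} = \left(-96\right) 400 = -38400$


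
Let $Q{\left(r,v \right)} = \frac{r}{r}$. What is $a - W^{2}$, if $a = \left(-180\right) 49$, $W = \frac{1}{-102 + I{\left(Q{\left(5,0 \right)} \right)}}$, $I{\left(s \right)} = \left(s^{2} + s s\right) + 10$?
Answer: $- \frac{71442001}{8100} \approx -8820.0$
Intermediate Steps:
$Q{\left(r,v \right)} = 1$
$I{\left(s \right)} = 10 + 2 s^{2}$ ($I{\left(s \right)} = \left(s^{2} + s^{2}\right) + 10 = 2 s^{2} + 10 = 10 + 2 s^{2}$)
$W = - \frac{1}{90}$ ($W = \frac{1}{-102 + \left(10 + 2 \cdot 1^{2}\right)} = \frac{1}{-102 + \left(10 + 2 \cdot 1\right)} = \frac{1}{-102 + \left(10 + 2\right)} = \frac{1}{-102 + 12} = \frac{1}{-90} = - \frac{1}{90} \approx -0.011111$)
$a = -8820$
$a - W^{2} = -8820 - \left(- \frac{1}{90}\right)^{2} = -8820 - \frac{1}{8100} = - \frac{71442001}{8100}$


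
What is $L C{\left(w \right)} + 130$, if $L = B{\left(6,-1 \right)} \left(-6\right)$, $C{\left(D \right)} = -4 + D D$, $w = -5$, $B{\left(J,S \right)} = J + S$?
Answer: $-500$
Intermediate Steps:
$C{\left(D \right)} = -4 + D^{2}$
$L = -30$ ($L = \left(6 - 1\right) \left(-6\right) = 5 \left(-6\right) = -30$)
$L C{\left(w \right)} + 130 = - 30 \left(-4 + \left(-5\right)^{2}\right) + 130 = - 30 \left(-4 + 25\right) + 130 = \left(-30\right) 21 + 130 = -630 + 130 = -500$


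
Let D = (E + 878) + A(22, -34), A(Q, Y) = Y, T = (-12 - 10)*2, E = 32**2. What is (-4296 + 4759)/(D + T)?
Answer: 463/1824 ≈ 0.25384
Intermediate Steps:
E = 1024
T = -44 (T = -22*2 = -44)
D = 1868 (D = (1024 + 878) - 34 = 1902 - 34 = 1868)
(-4296 + 4759)/(D + T) = (-4296 + 4759)/(1868 - 44) = 463/1824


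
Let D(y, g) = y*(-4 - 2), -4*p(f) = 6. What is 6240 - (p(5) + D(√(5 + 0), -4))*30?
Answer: 6285 + 180*√5 ≈ 6687.5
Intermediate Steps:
p(f) = -3/2 (p(f) = -¼*6 = -3/2)
D(y, g) = -6*y (D(y, g) = y*(-6) = -6*y)
6240 - (p(5) + D(√(5 + 0), -4))*30 = 6240 - (-3/2 - 6*√(5 + 0))*30 = 6240 - (-3/2 - 6*√5)*30 = 6240 - (-45 - 180*√5) = 6240 + (45 + 180*√5) = 6285 + 180*√5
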